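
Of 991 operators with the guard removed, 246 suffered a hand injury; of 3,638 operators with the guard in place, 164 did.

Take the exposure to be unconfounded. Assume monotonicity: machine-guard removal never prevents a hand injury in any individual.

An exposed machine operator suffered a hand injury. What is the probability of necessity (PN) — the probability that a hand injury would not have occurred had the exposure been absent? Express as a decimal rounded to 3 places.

p₁ = P(outcome | exposed) = 246/991 = 0.24823
p₀ = P(outcome | unexposed) = 164/3638 = 0.04508
Under exogeneity and monotonicity, PN = (p₁ − p₀) / p₁.
PN = (0.24823 − 0.04508) / 0.24823 = 0.20315 / 0.24823 ≈ 0.8184

PN ≈ 0.818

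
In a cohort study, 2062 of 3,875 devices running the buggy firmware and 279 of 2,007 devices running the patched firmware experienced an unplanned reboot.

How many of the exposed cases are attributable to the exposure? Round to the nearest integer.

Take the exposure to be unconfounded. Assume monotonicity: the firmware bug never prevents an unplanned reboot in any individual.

p₁ = P(outcome | exposed) = 2062/3875 = 0.53213
p₀ = P(outcome | unexposed) = 279/2007 = 0.13901
PN = (p₁ − p₀)/p₁ = (0.53213 − 0.13901) / 0.53213 ≈ 0.73876.
Attributable cases ≈ PN × (exposed cases) = 0.73876 × 2062 ≈ 1523.32.

about 1523 cases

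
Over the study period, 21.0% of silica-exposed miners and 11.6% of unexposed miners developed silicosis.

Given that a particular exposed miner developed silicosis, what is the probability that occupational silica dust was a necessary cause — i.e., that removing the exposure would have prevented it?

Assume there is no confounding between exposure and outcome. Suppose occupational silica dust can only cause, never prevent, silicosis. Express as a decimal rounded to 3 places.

PN ≈ 0.448

p₁ = 0.21, p₀ = 0.116.
Under exogeneity and monotonicity, PN = (p₁ − p₀) / p₁.
PN = (0.21 − 0.116) / 0.21 = 0.094 / 0.21 ≈ 0.4476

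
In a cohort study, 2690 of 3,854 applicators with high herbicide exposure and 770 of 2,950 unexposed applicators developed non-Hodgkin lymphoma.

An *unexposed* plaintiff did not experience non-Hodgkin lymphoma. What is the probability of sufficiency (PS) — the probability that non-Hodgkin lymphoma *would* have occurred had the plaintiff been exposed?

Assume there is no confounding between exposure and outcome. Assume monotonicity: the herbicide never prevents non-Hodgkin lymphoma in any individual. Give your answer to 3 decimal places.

PS ≈ 0.591

p₁ = P(outcome | exposed) = 2690/3854 = 0.69798
p₀ = P(outcome | unexposed) = 770/2950 = 0.26102
Under exogeneity and monotonicity, PS = (p₁ − p₀) / (1 − p₀).
PS = (0.69798 − 0.26102) / (1 − 0.26102) = 0.43696 / 0.73898 ≈ 0.5913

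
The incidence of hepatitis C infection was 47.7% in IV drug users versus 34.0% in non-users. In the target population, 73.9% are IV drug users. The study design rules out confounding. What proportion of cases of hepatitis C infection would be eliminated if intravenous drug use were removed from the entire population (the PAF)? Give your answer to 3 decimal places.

p₁ = 0.477, p₀ = 0.34.
Overall risk P(Y=1) = π·p₁ + (1−π)·p₀ = 0.739×0.477 + 0.261×0.34 = 0.44124.
Under exogeneity, PAF = [P(Y=1) − p₀] / P(Y=1).
PAF = (0.44124 − 0.34) / 0.44124 ≈ 0.2294

PAF ≈ 0.229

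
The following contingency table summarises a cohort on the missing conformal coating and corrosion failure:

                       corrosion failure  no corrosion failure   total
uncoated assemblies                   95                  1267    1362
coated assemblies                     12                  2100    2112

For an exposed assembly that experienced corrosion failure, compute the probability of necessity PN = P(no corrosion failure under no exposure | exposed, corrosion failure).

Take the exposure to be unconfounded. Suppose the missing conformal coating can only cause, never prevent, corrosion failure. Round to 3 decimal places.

p₁ = P(outcome | exposed) = 95/1362 = 0.06975
p₀ = P(outcome | unexposed) = 12/2112 = 0.0056818
Under exogeneity and monotonicity, PN = (p₁ − p₀)/p₁.
PN = (0.06975 − 0.0056818) / 0.06975 ≈ 0.9185

PN ≈ 0.919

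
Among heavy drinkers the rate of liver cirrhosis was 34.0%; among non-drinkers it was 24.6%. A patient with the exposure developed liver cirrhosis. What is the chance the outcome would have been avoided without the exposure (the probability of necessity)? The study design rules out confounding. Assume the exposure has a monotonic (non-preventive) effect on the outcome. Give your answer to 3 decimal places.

PN ≈ 0.276

p₁ = 0.34, p₀ = 0.246.
Under exogeneity and monotonicity, PN = (p₁ − p₀) / p₁.
PN = (0.34 − 0.246) / 0.34 = 0.094 / 0.34 ≈ 0.2765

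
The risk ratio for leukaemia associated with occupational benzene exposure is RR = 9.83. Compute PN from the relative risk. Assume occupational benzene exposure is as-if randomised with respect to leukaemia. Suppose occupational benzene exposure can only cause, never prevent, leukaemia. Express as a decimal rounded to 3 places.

PN ≈ 0.898

Under exogeneity and monotonicity, PN = (RR − 1) / RR = 1 − 1/RR.
PN = (9.83 − 1) / 9.83 = 8.83 / 9.83 ≈ 0.8983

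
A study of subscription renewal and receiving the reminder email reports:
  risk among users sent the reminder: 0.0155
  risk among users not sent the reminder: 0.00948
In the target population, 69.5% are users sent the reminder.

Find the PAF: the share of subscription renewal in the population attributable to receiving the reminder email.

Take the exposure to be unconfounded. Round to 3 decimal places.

Let p₁ = 0.0155, p₀ = 0.00948.
Overall risk P(Y=1) = π·p₁ + (1−π)·p₀ = 0.695×0.0155 + 0.305×0.00948 = 0.013664.
Under exogeneity, PAF = [P(Y=1) − p₀] / P(Y=1).
PAF = (0.013664 − 0.00948) / 0.013664 ≈ 0.3062

PAF ≈ 0.306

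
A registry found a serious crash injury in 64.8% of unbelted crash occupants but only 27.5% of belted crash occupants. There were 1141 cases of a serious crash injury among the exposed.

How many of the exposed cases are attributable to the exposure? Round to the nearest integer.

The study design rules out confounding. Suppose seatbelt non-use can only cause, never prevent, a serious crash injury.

about 657 cases

p₁ = 0.648, p₀ = 0.275.
PN = (p₁ − p₀)/p₁ = (0.648 − 0.275) / 0.648 ≈ 0.57562.
Attributable cases ≈ PN × (exposed cases) = 0.57562 × 1141 ≈ 656.78.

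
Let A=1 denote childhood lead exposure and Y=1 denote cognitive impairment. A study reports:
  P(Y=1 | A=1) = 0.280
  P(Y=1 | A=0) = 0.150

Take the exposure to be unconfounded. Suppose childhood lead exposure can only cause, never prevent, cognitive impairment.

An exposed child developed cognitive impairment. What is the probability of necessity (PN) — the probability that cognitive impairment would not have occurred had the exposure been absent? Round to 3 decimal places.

PN ≈ 0.464

Let p₁ = 0.28, p₀ = 0.15.
Under exogeneity and monotonicity, PN = (p₁ − p₀) / p₁.
PN = (0.28 − 0.15) / 0.28 = 0.13 / 0.28 ≈ 0.4643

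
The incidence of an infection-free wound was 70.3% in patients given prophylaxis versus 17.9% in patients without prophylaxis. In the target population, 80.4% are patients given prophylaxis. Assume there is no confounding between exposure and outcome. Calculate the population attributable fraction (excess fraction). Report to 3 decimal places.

p₁ = 0.703, p₀ = 0.179.
Overall risk P(Y=1) = π·p₁ + (1−π)·p₀ = 0.804×0.703 + 0.196×0.179 = 0.6003.
Under exogeneity, PAF = [P(Y=1) − p₀] / P(Y=1).
PAF = (0.6003 − 0.179) / 0.6003 ≈ 0.7018

PAF ≈ 0.702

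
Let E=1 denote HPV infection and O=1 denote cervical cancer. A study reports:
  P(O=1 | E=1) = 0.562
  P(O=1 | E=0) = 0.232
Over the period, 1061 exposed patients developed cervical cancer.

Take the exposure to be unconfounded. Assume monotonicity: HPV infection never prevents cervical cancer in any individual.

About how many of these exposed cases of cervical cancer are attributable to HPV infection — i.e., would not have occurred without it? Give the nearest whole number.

about 623 cases

Let p₁ = 0.562, p₀ = 0.232.
PN = (p₁ − p₀)/p₁ = (0.562 − 0.232) / 0.562 ≈ 0.58719.
Attributable cases ≈ PN × (exposed cases) = 0.58719 × 1061 ≈ 623.01.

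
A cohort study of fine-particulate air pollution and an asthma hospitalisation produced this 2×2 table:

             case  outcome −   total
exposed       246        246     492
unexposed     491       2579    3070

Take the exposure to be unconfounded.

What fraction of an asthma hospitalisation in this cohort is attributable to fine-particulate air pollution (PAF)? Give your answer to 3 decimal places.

p₁ = P(outcome | exposed) = 246/492 = 0.5
p₀ = P(outcome | unexposed) = 491/3070 = 0.15993
Exposure prevalence π = 492/3562 = 0.13812; overall risk P(Y=1) = 0.20691.
Under exogeneity, PAF = [P(Y=1) − p₀]/P(Y=1).
PAF = (0.20691 − 0.15993) / 0.20691 ≈ 0.2270

PAF ≈ 0.227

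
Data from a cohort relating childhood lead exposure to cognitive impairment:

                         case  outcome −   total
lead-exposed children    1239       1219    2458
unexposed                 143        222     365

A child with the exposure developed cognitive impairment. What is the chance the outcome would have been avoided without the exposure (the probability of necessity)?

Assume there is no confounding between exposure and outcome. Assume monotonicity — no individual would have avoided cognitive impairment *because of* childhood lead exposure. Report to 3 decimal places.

PN ≈ 0.223

p₁ = P(outcome | exposed) = 1239/2458 = 0.50407
p₀ = P(outcome | unexposed) = 143/365 = 0.39178
Under exogeneity and monotonicity, PN = (p₁ − p₀)/p₁.
PN = (0.50407 − 0.39178) / 0.50407 ≈ 0.2228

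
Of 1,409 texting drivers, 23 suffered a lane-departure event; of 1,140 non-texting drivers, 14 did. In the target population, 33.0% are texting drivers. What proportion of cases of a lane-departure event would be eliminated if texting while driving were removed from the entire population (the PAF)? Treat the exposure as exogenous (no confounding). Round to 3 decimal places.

PAF ≈ 0.098

p₁ = P(outcome | exposed) = 23/1409 = 0.016324
p₀ = P(outcome | unexposed) = 14/1140 = 0.012281
Overall risk P(Y=1) = π·p₁ + (1−π)·p₀ = 0.33×0.016324 + 0.67×0.012281 = 0.013615.
Under exogeneity, PAF = [P(Y=1) − p₀] / P(Y=1).
PAF = (0.013615 − 0.012281) / 0.013615 ≈ 0.0980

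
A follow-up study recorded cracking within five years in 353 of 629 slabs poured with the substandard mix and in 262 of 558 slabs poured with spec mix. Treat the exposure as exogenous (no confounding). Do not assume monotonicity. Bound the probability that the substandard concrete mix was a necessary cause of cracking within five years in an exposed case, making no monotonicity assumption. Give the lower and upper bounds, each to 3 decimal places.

p₁ = P(outcome | exposed) = 353/629 = 0.56121
p₀ = P(outcome | unexposed) = 262/558 = 0.46953
Under exogeneity alone the bounds on PN are max{0,(p₁−p₀)/p₁} ≤ PN ≤ min{1,(1−p₀)/p₁}.
  lower = (p₁ − p₀)/p₁ = 0.091674 / 0.56121 ≈ 0.1634
  upper = min{1, (1 − p₀)/p₁} = 0.53047 / 0.56121 ≈ 0.9452

0.163 ≤ PN ≤ 0.945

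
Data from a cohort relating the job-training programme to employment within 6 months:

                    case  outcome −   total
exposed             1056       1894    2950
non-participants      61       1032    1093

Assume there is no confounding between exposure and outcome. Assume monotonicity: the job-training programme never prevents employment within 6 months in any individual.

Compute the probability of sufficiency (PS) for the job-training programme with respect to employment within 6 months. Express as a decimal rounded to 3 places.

p₁ = P(outcome | exposed) = 1056/2950 = 0.35797
p₀ = P(outcome | unexposed) = 61/1093 = 0.05581
Under exogeneity and monotonicity, PS = (p₁ − p₀)/(1 − p₀).
PS = (0.35797 − 0.05581) / 0.94419 ≈ 0.3200

PS ≈ 0.320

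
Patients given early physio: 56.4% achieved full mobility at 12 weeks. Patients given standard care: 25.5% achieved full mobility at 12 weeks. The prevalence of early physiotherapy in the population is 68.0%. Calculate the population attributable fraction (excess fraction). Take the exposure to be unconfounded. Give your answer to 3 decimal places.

p₁ = 0.564, p₀ = 0.255.
Overall risk P(Y=1) = π·p₁ + (1−π)·p₀ = 0.68×0.564 + 0.32×0.255 = 0.46512.
Under exogeneity, PAF = [P(Y=1) − p₀] / P(Y=1).
PAF = (0.46512 − 0.255) / 0.46512 ≈ 0.4518

PAF ≈ 0.452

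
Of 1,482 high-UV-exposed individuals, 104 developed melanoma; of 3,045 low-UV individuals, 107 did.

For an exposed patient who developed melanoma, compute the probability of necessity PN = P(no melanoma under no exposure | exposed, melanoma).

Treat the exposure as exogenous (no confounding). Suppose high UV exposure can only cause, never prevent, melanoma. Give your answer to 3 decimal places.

PN ≈ 0.499

p₁ = P(outcome | exposed) = 104/1482 = 0.070175
p₀ = P(outcome | unexposed) = 107/3045 = 0.03514
Under exogeneity and monotonicity, PN = (p₁ − p₀) / p₁.
PN = (0.070175 − 0.03514) / 0.070175 = 0.035036 / 0.070175 ≈ 0.4993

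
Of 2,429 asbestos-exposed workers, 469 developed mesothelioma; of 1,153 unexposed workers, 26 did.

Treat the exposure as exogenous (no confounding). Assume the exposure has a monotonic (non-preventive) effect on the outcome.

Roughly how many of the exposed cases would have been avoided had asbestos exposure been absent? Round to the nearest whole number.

p₁ = P(outcome | exposed) = 469/2429 = 0.19308
p₀ = P(outcome | unexposed) = 26/1153 = 0.02255
PN = (p₁ − p₀)/p₁ = (0.19308 − 0.02255) / 0.19308 ≈ 0.88321.
Attributable cases ≈ PN × (exposed cases) = 0.88321 × 469 ≈ 414.23.

about 414 cases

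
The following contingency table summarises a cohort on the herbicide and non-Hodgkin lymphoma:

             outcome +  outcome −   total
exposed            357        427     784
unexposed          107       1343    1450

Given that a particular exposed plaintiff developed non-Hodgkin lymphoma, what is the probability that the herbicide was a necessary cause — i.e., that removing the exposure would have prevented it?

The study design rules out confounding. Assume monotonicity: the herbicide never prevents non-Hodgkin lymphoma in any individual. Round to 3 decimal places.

PN ≈ 0.838

p₁ = P(outcome | exposed) = 357/784 = 0.45536
p₀ = P(outcome | unexposed) = 107/1450 = 0.073793
Under exogeneity and monotonicity, PN = (p₁ − p₀) / p₁.
PN = (0.45536 − 0.073793) / 0.45536 = 0.38156 / 0.45536 ≈ 0.8379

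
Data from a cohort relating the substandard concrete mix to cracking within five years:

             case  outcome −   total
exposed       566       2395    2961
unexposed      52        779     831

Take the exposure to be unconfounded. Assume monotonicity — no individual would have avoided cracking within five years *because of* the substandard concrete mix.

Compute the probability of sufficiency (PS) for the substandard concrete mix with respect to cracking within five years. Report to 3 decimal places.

PS ≈ 0.137

p₁ = P(outcome | exposed) = 566/2961 = 0.19115
p₀ = P(outcome | unexposed) = 52/831 = 0.062575
Under exogeneity and monotonicity, PS = (p₁ − p₀) / (1 − p₀).
PS = (0.19115 − 0.062575) / (1 − 0.062575) = 0.12858 / 0.93742 ≈ 0.1372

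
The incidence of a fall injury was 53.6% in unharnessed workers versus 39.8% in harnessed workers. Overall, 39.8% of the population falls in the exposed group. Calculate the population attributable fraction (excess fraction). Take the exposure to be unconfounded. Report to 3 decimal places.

p₁ = 0.536, p₀ = 0.398.
Overall risk P(Y=1) = π·p₁ + (1−π)·p₀ = 0.398×0.536 + 0.602×0.398 = 0.45292.
Under exogeneity, PAF = [P(Y=1) − p₀] / P(Y=1).
PAF = (0.45292 − 0.398) / 0.45292 ≈ 0.1213

PAF ≈ 0.121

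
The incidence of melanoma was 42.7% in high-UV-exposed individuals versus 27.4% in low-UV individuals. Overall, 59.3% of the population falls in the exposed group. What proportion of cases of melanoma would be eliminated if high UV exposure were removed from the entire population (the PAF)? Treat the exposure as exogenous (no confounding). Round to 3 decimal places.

PAF ≈ 0.249

p₁ = 0.427, p₀ = 0.274.
Overall risk P(Y=1) = π·p₁ + (1−π)·p₀ = 0.593×0.427 + 0.407×0.274 = 0.36473.
Under exogeneity, PAF = [P(Y=1) − p₀] / P(Y=1).
PAF = (0.36473 − 0.274) / 0.36473 ≈ 0.2488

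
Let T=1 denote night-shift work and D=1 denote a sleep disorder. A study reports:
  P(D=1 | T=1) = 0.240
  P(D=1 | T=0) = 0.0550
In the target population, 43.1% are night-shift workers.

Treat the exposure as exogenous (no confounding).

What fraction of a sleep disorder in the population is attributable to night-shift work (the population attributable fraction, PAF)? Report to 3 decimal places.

Let p₁ = 0.24, p₀ = 0.055.
Overall risk P(Y=1) = π·p₁ + (1−π)·p₀ = 0.431×0.24 + 0.569×0.055 = 0.13473.
Under exogeneity, PAF = [P(Y=1) − p₀] / P(Y=1).
PAF = (0.13473 − 0.055) / 0.13473 ≈ 0.5918

PAF ≈ 0.592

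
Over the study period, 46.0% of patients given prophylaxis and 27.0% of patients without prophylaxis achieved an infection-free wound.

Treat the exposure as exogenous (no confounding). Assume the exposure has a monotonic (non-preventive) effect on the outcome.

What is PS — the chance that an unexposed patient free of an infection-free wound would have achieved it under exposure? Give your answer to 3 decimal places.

p₁ = 0.46, p₀ = 0.27.
Under exogeneity and monotonicity, PS = (p₁ − p₀) / (1 − p₀).
PS = (0.46 − 0.27) / (1 − 0.27) = 0.19 / 0.73 ≈ 0.2603

PS ≈ 0.260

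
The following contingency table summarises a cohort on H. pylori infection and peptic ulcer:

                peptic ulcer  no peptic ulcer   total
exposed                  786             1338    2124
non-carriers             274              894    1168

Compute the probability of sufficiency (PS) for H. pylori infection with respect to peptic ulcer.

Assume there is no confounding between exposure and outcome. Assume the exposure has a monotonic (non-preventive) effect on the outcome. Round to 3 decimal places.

p₁ = P(outcome | exposed) = 786/2124 = 0.37006
p₀ = P(outcome | unexposed) = 274/1168 = 0.23459
Under exogeneity and monotonicity, PS = (p₁ − p₀)/(1 − p₀).
PS = (0.37006 − 0.23459) / 0.76541 ≈ 0.1770

PS ≈ 0.177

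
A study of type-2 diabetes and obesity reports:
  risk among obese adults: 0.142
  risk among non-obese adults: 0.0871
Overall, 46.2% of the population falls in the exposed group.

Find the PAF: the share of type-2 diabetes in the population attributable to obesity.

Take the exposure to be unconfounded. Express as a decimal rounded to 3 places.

PAF ≈ 0.226

Let p₁ = 0.142, p₀ = 0.0871.
Overall risk P(Y=1) = π·p₁ + (1−π)·p₀ = 0.462×0.142 + 0.538×0.0871 = 0.11246.
Under exogeneity, PAF = [P(Y=1) − p₀] / P(Y=1).
PAF = (0.11246 − 0.0871) / 0.11246 ≈ 0.2255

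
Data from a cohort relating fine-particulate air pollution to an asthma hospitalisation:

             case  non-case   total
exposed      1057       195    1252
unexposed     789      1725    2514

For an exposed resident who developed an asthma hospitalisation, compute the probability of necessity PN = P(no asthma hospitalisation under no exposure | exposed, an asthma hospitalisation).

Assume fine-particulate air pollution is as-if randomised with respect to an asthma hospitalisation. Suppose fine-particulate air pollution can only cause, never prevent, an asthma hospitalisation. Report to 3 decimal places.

PN ≈ 0.628

p₁ = P(outcome | exposed) = 1057/1252 = 0.84425
p₀ = P(outcome | unexposed) = 789/2514 = 0.31384
Under exogeneity and monotonicity, PN = (p₁ − p₀) / p₁.
PN = (0.84425 − 0.31384) / 0.84425 = 0.53041 / 0.84425 ≈ 0.6283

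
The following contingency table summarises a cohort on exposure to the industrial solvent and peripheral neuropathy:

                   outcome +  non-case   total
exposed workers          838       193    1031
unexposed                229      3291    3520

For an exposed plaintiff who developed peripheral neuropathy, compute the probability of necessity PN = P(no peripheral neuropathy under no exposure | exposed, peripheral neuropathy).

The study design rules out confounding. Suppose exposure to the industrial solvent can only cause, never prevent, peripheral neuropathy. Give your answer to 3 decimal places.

p₁ = P(outcome | exposed) = 838/1031 = 0.8128
p₀ = P(outcome | unexposed) = 229/3520 = 0.065057
Under exogeneity and monotonicity, PN = (p₁ − p₀)/p₁.
PN = (0.8128 − 0.065057) / 0.8128 ≈ 0.9200

PN ≈ 0.920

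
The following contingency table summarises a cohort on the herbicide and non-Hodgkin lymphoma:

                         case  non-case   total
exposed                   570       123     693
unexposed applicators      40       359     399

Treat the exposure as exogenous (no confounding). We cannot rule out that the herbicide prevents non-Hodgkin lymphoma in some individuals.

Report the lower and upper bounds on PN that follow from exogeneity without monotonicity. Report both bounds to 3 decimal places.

p₁ = P(outcome | exposed) = 570/693 = 0.82251
p₀ = P(outcome | unexposed) = 40/399 = 0.10025
Under exogeneity alone the bounds on PN are max{0,(p₁−p₀)/p₁} ≤ PN ≤ min{1,(1−p₀)/p₁}.
  lower = (p₁ − p₀)/p₁ = 0.72226 / 0.82251 ≈ 0.8781
  upper = min{1, (1 − p₀)/p₁} = 0.89975 / 0.82251 ≈ 1.0939 → capped at 1

0.878 ≤ PN ≤ 1.000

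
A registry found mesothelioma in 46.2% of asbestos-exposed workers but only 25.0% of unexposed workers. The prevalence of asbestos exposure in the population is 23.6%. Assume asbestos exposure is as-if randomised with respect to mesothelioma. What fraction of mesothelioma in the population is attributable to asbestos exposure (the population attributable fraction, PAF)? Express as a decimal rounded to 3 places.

p₁ = 0.462, p₀ = 0.25.
Overall risk P(Y=1) = π·p₁ + (1−π)·p₀ = 0.236×0.462 + 0.764×0.25 = 0.30003.
Under exogeneity, PAF = [P(Y=1) − p₀] / P(Y=1).
PAF = (0.30003 − 0.25) / 0.30003 ≈ 0.1668

PAF ≈ 0.167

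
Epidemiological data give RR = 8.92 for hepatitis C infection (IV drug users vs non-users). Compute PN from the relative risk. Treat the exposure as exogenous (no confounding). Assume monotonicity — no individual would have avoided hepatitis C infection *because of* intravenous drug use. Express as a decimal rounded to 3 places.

Under exogeneity and monotonicity, PN = (RR − 1) / RR = 1 − 1/RR.
PN = (8.92 − 1) / 8.92 = 7.92 / 8.92 ≈ 0.8879

PN ≈ 0.888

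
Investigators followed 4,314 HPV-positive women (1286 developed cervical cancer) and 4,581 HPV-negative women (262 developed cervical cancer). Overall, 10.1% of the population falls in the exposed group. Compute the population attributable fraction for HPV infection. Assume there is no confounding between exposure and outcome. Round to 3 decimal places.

PAF ≈ 0.298

p₁ = P(outcome | exposed) = 1286/4314 = 0.2981
p₀ = P(outcome | unexposed) = 262/4581 = 0.057193
Overall risk P(Y=1) = π·p₁ + (1−π)·p₀ = 0.101×0.2981 + 0.899×0.057193 = 0.081524.
Under exogeneity, PAF = [P(Y=1) − p₀] / P(Y=1).
PAF = (0.081524 − 0.057193) / 0.081524 ≈ 0.2985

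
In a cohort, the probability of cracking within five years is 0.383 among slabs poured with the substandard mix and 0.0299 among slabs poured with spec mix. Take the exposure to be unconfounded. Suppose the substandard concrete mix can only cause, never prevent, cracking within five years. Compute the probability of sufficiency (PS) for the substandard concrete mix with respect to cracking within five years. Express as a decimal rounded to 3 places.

Let p₁ = 0.383, p₀ = 0.0299.
Under exogeneity and monotonicity, PS = (p₁ − p₀) / (1 − p₀).
PS = (0.383 − 0.0299) / (1 − 0.0299) = 0.3531 / 0.9701 ≈ 0.3640

PS ≈ 0.364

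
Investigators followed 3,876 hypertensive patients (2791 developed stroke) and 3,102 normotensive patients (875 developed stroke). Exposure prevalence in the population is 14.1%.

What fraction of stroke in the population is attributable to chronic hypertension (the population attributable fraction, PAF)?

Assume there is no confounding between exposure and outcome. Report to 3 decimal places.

p₁ = P(outcome | exposed) = 2791/3876 = 0.72007
p₀ = P(outcome | unexposed) = 875/3102 = 0.28208
Overall risk P(Y=1) = π·p₁ + (1−π)·p₀ = 0.141×0.72007 + 0.859×0.28208 = 0.34383.
Under exogeneity, PAF = [P(Y=1) − p₀] / P(Y=1).
PAF = (0.34383 − 0.28208) / 0.34383 ≈ 0.1796

PAF ≈ 0.180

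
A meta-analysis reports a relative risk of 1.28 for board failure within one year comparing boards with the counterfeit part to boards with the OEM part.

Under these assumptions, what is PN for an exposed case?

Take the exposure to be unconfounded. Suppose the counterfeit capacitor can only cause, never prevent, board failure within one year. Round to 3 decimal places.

Under exogeneity and monotonicity, PN = (RR − 1) / RR = 1 − 1/RR.
PN = (1.28 − 1) / 1.28 = 0.28 / 1.28 ≈ 0.2188

PN ≈ 0.219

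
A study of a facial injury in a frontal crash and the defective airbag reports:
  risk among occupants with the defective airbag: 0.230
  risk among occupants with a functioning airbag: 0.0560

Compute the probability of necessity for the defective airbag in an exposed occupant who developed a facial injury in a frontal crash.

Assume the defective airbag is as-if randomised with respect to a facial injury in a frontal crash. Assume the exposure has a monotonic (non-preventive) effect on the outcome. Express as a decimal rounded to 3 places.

Let p₁ = 0.23, p₀ = 0.056.
Under exogeneity and monotonicity, PN = (p₁ − p₀) / p₁.
PN = (0.23 − 0.056) / 0.23 = 0.174 / 0.23 ≈ 0.7565

PN ≈ 0.757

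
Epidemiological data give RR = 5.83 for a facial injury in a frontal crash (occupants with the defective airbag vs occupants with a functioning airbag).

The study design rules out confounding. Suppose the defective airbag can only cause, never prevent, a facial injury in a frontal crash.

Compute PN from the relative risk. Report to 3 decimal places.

Under exogeneity and monotonicity, PN = (RR − 1) / RR = 1 − 1/RR.
PN = (5.83 − 1) / 5.83 = 4.83 / 5.83 ≈ 0.8285

PN ≈ 0.828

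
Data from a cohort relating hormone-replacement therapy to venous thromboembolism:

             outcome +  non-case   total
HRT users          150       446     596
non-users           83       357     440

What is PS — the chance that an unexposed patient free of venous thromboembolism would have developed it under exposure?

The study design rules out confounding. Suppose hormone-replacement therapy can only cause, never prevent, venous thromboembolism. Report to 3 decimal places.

PS ≈ 0.078

p₁ = P(outcome | exposed) = 150/596 = 0.25168
p₀ = P(outcome | unexposed) = 83/440 = 0.18864
Under exogeneity and monotonicity, PS = (p₁ − p₀)/(1 − p₀).
PS = (0.25168 − 0.18864) / 0.81136 ≈ 0.0777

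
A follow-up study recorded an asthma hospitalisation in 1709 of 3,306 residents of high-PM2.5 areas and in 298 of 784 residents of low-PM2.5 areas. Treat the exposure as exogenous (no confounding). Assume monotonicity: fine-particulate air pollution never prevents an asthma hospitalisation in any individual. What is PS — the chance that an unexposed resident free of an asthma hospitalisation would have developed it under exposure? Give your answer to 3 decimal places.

p₁ = P(outcome | exposed) = 1709/3306 = 0.51694
p₀ = P(outcome | unexposed) = 298/784 = 0.3801
Under exogeneity and monotonicity, PS = (p₁ − p₀) / (1 − p₀).
PS = (0.51694 − 0.3801) / (1 − 0.3801) = 0.13684 / 0.6199 ≈ 0.2207

PS ≈ 0.221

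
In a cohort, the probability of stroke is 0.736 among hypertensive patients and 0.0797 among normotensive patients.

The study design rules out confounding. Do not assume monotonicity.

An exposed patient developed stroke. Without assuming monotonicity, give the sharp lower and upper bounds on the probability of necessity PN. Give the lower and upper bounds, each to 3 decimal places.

Let p₁ = 0.736, p₀ = 0.0797.
Under exogeneity alone the bounds on PN are max{0,(p₁−p₀)/p₁} ≤ PN ≤ min{1,(1−p₀)/p₁}.
  lower = (p₁ − p₀)/p₁ = 0.6563 / 0.736 ≈ 0.8917
  upper = min{1, (1 − p₀)/p₁} = 0.9203 / 0.736 ≈ 1.2504 → capped at 1

0.892 ≤ PN ≤ 1.000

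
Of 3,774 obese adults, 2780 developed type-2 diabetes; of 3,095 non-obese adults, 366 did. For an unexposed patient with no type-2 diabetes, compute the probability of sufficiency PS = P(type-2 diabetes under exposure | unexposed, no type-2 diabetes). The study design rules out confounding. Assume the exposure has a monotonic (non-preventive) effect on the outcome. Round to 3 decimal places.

PS ≈ 0.701

p₁ = P(outcome | exposed) = 2780/3774 = 0.73662
p₀ = P(outcome | unexposed) = 366/3095 = 0.11826
Under exogeneity and monotonicity, PS = (p₁ − p₀) / (1 − p₀).
PS = (0.73662 − 0.11826) / (1 − 0.11826) = 0.61836 / 0.88174 ≈ 0.7013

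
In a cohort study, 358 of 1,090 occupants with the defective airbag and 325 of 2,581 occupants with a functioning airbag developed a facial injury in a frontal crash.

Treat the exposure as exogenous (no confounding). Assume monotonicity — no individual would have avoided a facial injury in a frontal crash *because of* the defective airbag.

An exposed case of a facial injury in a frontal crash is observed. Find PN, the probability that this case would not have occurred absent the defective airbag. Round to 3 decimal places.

p₁ = P(outcome | exposed) = 358/1090 = 0.32844
p₀ = P(outcome | unexposed) = 325/2581 = 0.12592
Under exogeneity and monotonicity, PN = (p₁ − p₀) / p₁.
PN = (0.32844 − 0.12592) / 0.32844 = 0.20252 / 0.32844 ≈ 0.6166

PN ≈ 0.617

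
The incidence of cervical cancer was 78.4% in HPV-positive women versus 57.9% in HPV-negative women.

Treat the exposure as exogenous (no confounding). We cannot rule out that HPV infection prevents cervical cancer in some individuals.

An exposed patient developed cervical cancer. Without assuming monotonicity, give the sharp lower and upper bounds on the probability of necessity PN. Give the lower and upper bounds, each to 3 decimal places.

p₁ = 0.784, p₀ = 0.579.
Under exogeneity alone the bounds on PN are max{0,(p₁−p₀)/p₁} ≤ PN ≤ min{1,(1−p₀)/p₁}.
  lower = (p₁ − p₀)/p₁ = 0.205 / 0.784 ≈ 0.2615
  upper = min{1, (1 − p₀)/p₁} = 0.421 / 0.784 ≈ 0.5370

0.261 ≤ PN ≤ 0.537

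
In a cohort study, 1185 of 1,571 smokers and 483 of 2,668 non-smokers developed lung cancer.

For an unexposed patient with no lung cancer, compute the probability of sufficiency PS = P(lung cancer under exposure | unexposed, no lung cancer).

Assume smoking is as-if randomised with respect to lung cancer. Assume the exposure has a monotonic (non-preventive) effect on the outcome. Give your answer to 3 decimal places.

p₁ = P(outcome | exposed) = 1185/1571 = 0.7543
p₀ = P(outcome | unexposed) = 483/2668 = 0.18103
Under exogeneity and monotonicity, PS = (p₁ − p₀) / (1 − p₀).
PS = (0.7543 − 0.18103) / (1 − 0.18103) = 0.57326 / 0.81897 ≈ 0.7000

PS ≈ 0.700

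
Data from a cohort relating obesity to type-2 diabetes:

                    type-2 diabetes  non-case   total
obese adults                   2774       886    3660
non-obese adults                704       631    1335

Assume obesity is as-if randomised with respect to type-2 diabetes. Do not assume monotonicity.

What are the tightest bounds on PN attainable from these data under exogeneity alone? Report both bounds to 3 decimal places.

p₁ = P(outcome | exposed) = 2774/3660 = 0.75792
p₀ = P(outcome | unexposed) = 704/1335 = 0.52734
Under exogeneity alone the bounds on PN are max{0,(p₁−p₀)/p₁} ≤ PN ≤ min{1,(1−p₀)/p₁}.
  lower = (p₁ − p₀)/p₁ = 0.23058 / 0.75792 ≈ 0.3042
  upper = min{1, (1 − p₀)/p₁} = 0.47266 / 0.75792 ≈ 0.6236

0.304 ≤ PN ≤ 0.624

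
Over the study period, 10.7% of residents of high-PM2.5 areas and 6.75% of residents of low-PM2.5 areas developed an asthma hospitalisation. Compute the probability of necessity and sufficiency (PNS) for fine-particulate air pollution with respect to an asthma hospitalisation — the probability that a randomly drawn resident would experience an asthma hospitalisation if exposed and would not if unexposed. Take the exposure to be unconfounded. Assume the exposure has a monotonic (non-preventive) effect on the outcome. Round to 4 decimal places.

p₁ = 0.107, p₀ = 0.0675.
Under exogeneity and monotonicity, PNS = p₁ − p₀.
PNS = 0.107 − 0.0675 = 0.0395

PNS ≈ 0.0395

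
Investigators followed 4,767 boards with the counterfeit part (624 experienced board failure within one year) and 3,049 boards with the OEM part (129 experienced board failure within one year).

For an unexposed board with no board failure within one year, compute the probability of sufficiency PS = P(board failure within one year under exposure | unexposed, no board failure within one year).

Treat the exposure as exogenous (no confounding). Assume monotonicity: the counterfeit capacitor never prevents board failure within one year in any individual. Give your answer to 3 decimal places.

PS ≈ 0.093

p₁ = P(outcome | exposed) = 624/4767 = 0.1309
p₀ = P(outcome | unexposed) = 129/3049 = 0.042309
Under exogeneity and monotonicity, PS = (p₁ − p₀) / (1 − p₀).
PS = (0.1309 − 0.042309) / (1 − 0.042309) = 0.088591 / 0.95769 ≈ 0.0925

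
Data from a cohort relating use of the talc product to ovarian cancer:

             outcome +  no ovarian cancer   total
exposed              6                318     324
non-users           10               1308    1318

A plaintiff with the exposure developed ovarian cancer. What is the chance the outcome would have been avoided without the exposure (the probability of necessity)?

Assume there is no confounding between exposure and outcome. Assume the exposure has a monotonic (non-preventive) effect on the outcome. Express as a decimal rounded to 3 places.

PN ≈ 0.590

p₁ = P(outcome | exposed) = 6/324 = 0.018519
p₀ = P(outcome | unexposed) = 10/1318 = 0.0075873
Under exogeneity and monotonicity, PN = (p₁ − p₀) / p₁.
PN = (0.018519 − 0.0075873) / 0.018519 = 0.010931 / 0.018519 ≈ 0.5903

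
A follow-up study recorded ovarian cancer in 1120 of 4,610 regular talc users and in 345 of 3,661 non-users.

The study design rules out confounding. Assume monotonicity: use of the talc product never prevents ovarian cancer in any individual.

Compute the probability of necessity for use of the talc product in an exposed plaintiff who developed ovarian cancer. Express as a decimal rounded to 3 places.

PN ≈ 0.612

p₁ = P(outcome | exposed) = 1120/4610 = 0.24295
p₀ = P(outcome | unexposed) = 345/3661 = 0.094237
Under exogeneity and monotonicity, PN = (p₁ − p₀) / p₁.
PN = (0.24295 − 0.094237) / 0.24295 = 0.14871 / 0.24295 ≈ 0.6121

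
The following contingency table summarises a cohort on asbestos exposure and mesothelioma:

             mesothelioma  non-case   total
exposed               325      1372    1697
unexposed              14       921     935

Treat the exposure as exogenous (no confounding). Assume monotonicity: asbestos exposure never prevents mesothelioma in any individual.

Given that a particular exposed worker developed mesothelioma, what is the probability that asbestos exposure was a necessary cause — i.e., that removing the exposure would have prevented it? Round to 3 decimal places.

PN ≈ 0.922

p₁ = P(outcome | exposed) = 325/1697 = 0.19151
p₀ = P(outcome | unexposed) = 14/935 = 0.014973
Under exogeneity and monotonicity, PN = (p₁ − p₀) / p₁.
PN = (0.19151 − 0.014973) / 0.19151 = 0.17654 / 0.19151 ≈ 0.9218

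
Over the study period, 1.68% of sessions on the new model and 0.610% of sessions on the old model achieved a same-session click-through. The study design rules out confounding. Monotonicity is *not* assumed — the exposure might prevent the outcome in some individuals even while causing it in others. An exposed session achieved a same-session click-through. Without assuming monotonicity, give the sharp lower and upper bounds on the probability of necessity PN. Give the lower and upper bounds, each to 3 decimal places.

0.637 ≤ PN ≤ 1.000

p₁ = 0.0168, p₀ = 0.0061.
Under exogeneity alone the bounds on PN are max{0,(p₁−p₀)/p₁} ≤ PN ≤ min{1,(1−p₀)/p₁}.
  lower = (p₁ − p₀)/p₁ = 0.0107 / 0.0168 ≈ 0.6369
  upper = min{1, (1 − p₀)/p₁} = 0.9939 / 0.0168 ≈ 59.1607 → capped at 1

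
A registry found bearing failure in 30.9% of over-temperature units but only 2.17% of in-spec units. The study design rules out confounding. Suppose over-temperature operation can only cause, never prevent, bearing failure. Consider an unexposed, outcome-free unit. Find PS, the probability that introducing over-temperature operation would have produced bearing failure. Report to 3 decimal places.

PS ≈ 0.294

p₁ = 0.309, p₀ = 0.0217.
Under exogeneity and monotonicity, PS = (p₁ − p₀) / (1 − p₀).
PS = (0.309 − 0.0217) / (1 − 0.0217) = 0.2873 / 0.9783 ≈ 0.2937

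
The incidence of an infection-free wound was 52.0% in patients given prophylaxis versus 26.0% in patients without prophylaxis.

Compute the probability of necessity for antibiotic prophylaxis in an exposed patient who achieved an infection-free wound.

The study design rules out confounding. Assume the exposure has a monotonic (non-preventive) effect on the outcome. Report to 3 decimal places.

p₁ = 0.52, p₀ = 0.26.
Under exogeneity and monotonicity, PN = (p₁ − p₀) / p₁.
PN = (0.52 − 0.26) / 0.52 = 0.26 / 0.52 ≈ 0.5000

PN ≈ 0.500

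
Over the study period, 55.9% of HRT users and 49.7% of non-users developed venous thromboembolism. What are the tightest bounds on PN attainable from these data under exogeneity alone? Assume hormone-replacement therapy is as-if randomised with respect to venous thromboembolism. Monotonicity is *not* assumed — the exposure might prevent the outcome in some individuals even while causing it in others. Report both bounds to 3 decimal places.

p₁ = 0.559, p₀ = 0.497.
Under exogeneity alone the bounds on PN are max{0,(p₁−p₀)/p₁} ≤ PN ≤ min{1,(1−p₀)/p₁}.
  lower = (p₁ − p₀)/p₁ = 0.062 / 0.559 ≈ 0.1109
  upper = min{1, (1 − p₀)/p₁} = 0.503 / 0.559 ≈ 0.8998

0.111 ≤ PN ≤ 0.900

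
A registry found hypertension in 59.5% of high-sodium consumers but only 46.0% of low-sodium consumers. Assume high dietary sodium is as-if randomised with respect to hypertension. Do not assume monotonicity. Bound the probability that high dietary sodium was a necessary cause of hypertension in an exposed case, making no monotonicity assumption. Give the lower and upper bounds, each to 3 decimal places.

p₁ = 0.595, p₀ = 0.46.
Under exogeneity alone the bounds on PN are max{0,(p₁−p₀)/p₁} ≤ PN ≤ min{1,(1−p₀)/p₁}.
  lower = (p₁ − p₀)/p₁ = 0.135 / 0.595 ≈ 0.2269
  upper = min{1, (1 − p₀)/p₁} = 0.54 / 0.595 ≈ 0.9076

0.227 ≤ PN ≤ 0.908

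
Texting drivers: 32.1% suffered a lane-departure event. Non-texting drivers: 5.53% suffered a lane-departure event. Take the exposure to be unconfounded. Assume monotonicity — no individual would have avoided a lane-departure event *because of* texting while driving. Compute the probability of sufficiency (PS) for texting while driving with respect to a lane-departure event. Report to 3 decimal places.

PS ≈ 0.281

p₁ = 0.321, p₀ = 0.0553.
Under exogeneity and monotonicity, PS = (p₁ − p₀) / (1 − p₀).
PS = (0.321 − 0.0553) / (1 − 0.0553) = 0.2657 / 0.9447 ≈ 0.2813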